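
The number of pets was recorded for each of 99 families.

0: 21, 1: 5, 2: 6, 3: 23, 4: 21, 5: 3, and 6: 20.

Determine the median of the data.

Cumulative frequencies: 21, 26, 32, 55, 76, 79, 99
n = 99, so the median is the value in position (n+1)/2 = 50.
Position 50 falls at value 3.

3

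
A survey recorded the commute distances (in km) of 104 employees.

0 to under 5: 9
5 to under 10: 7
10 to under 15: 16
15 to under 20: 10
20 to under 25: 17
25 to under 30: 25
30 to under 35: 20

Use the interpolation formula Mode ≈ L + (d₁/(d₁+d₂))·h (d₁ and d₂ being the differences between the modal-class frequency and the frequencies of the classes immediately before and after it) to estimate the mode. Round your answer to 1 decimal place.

28.1

Modal class: 25 to under 30 (highest frequency 25).
d₁ = 25 − 17 = 8, d₂ = 25 − 20 = 5
Mode ≈ 25 + (8/(8+5)) × 5 = 25 + 3.0769 = 28.0769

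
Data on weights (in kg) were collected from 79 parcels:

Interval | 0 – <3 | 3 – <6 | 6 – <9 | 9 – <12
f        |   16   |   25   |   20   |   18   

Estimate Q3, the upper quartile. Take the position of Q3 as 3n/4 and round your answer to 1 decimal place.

8.7

Cumulative frequencies: 16, 41, 61, 79
n = 79; position = 3n/4 = 59.25.
This falls in the class 6 – <9: L = 6, F = 41, f = 20, h = 3.
Upper quartile ≈ 6 + ((59.25 − 41) / 20) × 3 = 8.7375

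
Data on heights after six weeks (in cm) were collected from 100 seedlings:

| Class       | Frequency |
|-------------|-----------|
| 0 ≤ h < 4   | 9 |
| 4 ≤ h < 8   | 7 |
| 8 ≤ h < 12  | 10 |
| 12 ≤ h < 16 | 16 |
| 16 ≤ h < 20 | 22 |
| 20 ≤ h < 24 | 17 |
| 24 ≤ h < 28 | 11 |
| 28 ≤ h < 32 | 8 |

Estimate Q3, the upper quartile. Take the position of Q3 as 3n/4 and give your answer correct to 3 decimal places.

Cumulative frequencies: 9, 16, 26, 42, 64, 81, 92, 100
n = 100; position = 3n/4 = 75.
This falls in the class 20 ≤ h < 24: L = 20, F = 64, f = 17, h = 4.
Upper quartile ≈ 20 + ((75 − 64) / 17) × 4 = 22.5882

22.588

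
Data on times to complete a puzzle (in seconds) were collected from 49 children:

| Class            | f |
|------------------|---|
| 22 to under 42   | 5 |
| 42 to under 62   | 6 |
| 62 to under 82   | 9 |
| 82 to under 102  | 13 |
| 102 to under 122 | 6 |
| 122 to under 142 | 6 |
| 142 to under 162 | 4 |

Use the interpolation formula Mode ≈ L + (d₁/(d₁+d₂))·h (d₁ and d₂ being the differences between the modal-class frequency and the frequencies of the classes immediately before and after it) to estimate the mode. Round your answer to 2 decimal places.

Modal class: 82 to under 102 (highest frequency 13).
d₁ = 13 − 9 = 4, d₂ = 13 − 6 = 7
Mode ≈ 82 + (4/(4+7)) × 20 = 82 + 7.2727 = 89.2727

89.27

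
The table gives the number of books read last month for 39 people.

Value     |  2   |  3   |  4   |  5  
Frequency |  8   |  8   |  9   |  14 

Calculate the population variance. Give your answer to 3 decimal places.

1.319

Values: 2, 3, 4, 5
n = 39, Σfx = 146, mean = 3.7436
Σfx² = 598
Σf(x − x̄)² = Σfx² − (Σfx)²/n = 598 − 146²/39 = 51.4359
Population variance = 51.4359 / 39 = 1.3189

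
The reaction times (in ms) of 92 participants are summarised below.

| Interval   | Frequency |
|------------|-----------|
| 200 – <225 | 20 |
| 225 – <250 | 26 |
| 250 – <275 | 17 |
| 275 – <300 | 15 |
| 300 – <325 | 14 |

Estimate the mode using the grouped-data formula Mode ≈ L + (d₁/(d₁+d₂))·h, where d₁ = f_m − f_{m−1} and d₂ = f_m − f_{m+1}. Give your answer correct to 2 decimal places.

235.00

Modal class: 225 – <250 (highest frequency 26).
d₁ = 26 − 20 = 6, d₂ = 26 − 17 = 9
Mode ≈ 225 + (6/(6+9)) × 25 = 225 + 10.0000 = 235.0000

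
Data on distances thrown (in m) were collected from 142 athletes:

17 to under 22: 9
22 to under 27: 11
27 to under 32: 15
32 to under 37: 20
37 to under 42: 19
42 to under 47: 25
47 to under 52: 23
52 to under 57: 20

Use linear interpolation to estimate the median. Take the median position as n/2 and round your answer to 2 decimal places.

Cumulative frequencies: 9, 20, 35, 55, 74, 99, 122, 142
n = 142; position = n/2 = 71.
This falls in the class 37 to under 42: L = 37, F = 55, f = 19, h = 5.
Median ≈ 37 + ((71 − 55) / 19) × 5 = 41.2105

41.21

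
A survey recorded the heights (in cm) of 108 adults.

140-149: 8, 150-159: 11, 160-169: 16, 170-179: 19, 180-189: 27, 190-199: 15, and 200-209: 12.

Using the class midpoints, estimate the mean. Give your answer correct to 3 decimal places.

177.370

Midpoints: 144.5, 154.5, 164.5, 174.5, 184.5, 194.5, 204.5
Σfm = 8×144.5 + 11×154.5 + 16×164.5 + 19×174.5 + 27×184.5 + 15×194.5 + 12×204.5 = 19156
n = Σf = 108
Mean = 19156 / 108 = 177.3704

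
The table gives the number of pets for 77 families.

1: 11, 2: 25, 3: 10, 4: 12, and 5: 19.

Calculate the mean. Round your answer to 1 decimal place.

Values: 1, 2, 3, 4, 5
Σfx = 11×1 + 25×2 + 10×3 + 12×4 + 19×5 = 234
n = Σf = 77
Mean = 234 / 77 = 3.0390

3.0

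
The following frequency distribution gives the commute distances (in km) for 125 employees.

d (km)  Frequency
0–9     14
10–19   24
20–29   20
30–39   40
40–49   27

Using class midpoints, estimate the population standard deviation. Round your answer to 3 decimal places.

Midpoints: 4.5, 14.5, 24.5, 34.5, 44.5
n = 125, Σfm = 3482.5, mean = 27.8600
Σfm² = 118411.25
Σf(m − x̄)² = Σfm² − (Σfm)²/n = 118411.25 − 3482.5²/125 = 21388.8000
Population variance = 21388.8000 / 125 = 171.1104
Standard deviation = √171.1104 = 13.0809

13.081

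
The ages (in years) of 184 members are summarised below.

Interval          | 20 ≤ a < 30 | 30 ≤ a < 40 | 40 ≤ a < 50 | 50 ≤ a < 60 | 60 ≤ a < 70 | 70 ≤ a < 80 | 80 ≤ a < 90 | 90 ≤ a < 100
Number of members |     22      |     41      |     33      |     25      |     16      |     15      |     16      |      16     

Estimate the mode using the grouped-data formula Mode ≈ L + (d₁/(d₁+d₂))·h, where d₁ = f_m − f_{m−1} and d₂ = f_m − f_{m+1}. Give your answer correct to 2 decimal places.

Modal class: 30 ≤ a < 40 (highest frequency 41).
d₁ = 41 − 22 = 19, d₂ = 41 − 33 = 8
Mode ≈ 30 + (19/(19+8)) × 10 = 30 + 7.0370 = 37.0370

37.04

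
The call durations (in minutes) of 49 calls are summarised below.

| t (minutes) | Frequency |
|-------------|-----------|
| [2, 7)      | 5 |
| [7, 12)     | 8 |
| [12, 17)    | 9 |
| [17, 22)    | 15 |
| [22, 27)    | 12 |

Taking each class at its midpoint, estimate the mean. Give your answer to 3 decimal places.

Midpoints: 4.5, 9.5, 14.5, 19.5, 24.5
Σfm = 5×4.5 + 8×9.5 + 9×14.5 + 15×19.5 + 12×24.5 = 815.5
n = Σf = 49
Mean = 815.5 / 49 = 16.6429

16.643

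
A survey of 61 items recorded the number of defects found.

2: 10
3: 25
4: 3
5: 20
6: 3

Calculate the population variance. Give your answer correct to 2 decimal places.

Values: 2, 3, 4, 5, 6
n = 61, Σfx = 225, mean = 3.6885
Σfx² = 921
Σf(x − x̄)² = Σfx² − (Σfx)²/n = 921 − 225²/61 = 91.0820
Population variance = 91.0820 / 61 = 1.4931

1.49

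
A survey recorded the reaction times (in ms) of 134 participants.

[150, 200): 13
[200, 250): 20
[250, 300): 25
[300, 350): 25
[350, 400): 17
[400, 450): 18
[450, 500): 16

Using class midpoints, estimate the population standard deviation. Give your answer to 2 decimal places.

92.13

Midpoints: 175, 225, 275, 325, 375, 425, 475
n = 134, Σfm = 43400, mean = 323.8806
Σfm² = 15193750
Σf(m − x̄)² = Σfm² − (Σfm)²/n = 15193750 − 43400²/134 = 1137332.0896
Population variance = 1137332.0896 / 134 = 8487.5529
Standard deviation = √8487.5529 = 92.1279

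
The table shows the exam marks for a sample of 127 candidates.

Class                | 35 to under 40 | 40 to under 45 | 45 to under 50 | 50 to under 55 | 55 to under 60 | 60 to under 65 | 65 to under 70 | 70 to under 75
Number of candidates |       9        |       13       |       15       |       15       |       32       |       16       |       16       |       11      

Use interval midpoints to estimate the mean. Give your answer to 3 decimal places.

55.965

Midpoints: 37.5, 42.5, 47.5, 52.5, 57.5, 62.5, 67.5, 72.5
Σfm = 9×37.5 + 13×42.5 + 15×47.5 + 15×52.5 + 32×57.5 + 16×62.5 + 16×67.5 + 11×72.5 = 7107.5
n = Σf = 127
Mean = 7107.5 / 127 = 55.9646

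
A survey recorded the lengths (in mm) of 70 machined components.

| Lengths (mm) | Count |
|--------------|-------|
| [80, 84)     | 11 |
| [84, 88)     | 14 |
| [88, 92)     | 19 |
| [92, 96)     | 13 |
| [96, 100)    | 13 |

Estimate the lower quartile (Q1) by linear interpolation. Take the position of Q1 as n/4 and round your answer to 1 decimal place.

Cumulative frequencies: 11, 25, 44, 57, 70
n = 70; position = n/4 = 17.5.
This falls in the class [84, 88): L = 84, F = 11, f = 14, h = 4.
Lower quartile ≈ 84 + ((17.5 − 11) / 14) × 4 = 85.8571

85.9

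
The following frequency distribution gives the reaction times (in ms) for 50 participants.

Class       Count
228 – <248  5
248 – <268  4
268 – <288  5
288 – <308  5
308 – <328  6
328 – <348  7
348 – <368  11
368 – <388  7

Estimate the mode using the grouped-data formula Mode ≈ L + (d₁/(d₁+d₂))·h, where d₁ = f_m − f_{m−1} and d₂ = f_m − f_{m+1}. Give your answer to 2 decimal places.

Modal class: 348 – <368 (highest frequency 11).
d₁ = 11 − 7 = 4, d₂ = 11 − 7 = 4
Mode ≈ 348 + (4/(4+4)) × 20 = 348 + 10.0000 = 358.0000

358.00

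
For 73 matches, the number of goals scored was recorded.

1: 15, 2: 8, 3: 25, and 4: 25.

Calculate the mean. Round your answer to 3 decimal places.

Values: 1, 2, 3, 4
Σfx = 15×1 + 8×2 + 25×3 + 25×4 = 206
n = Σf = 73
Mean = 206 / 73 = 2.8219

2.822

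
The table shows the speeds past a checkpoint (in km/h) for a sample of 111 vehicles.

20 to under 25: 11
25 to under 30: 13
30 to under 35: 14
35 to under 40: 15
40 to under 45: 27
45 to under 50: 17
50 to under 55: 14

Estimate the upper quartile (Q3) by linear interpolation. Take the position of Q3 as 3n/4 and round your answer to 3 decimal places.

45.956

Cumulative frequencies: 11, 24, 38, 53, 80, 97, 111
n = 111; position = 3n/4 = 83.25.
This falls in the class 45 to under 50: L = 45, F = 80, f = 17, h = 5.
Upper quartile ≈ 45 + ((83.25 − 80) / 17) × 5 = 45.9559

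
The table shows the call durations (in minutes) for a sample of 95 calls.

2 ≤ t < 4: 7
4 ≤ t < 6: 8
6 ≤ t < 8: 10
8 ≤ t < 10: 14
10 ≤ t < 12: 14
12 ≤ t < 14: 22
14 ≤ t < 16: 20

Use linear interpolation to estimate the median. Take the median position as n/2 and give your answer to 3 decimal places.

Cumulative frequencies: 7, 15, 25, 39, 53, 75, 95
n = 95; position = n/2 = 47.5.
This falls in the class 10 ≤ t < 12: L = 10, F = 39, f = 14, h = 2.
Median ≈ 10 + ((47.5 − 39) / 14) × 2 = 11.2143

11.214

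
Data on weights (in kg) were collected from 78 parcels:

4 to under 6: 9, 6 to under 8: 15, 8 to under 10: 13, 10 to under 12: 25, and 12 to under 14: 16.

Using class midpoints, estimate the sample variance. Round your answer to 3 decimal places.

6.889

Midpoints: 5, 7, 9, 11, 13
n = 78, Σfm = 750, mean = 9.6154
Σfm² = 7742
Σf(m − x̄)² = Σfm² − (Σfm)²/n = 7742 − 750²/78 = 530.4615
Sample variance = 530.4615 / 77 = 6.8891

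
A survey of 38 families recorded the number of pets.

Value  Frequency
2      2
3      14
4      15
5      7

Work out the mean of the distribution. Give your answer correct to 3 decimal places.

3.711

Values: 2, 3, 4, 5
Σfx = 2×2 + 14×3 + 15×4 + 7×5 = 141
n = Σf = 38
Mean = 141 / 38 = 3.7105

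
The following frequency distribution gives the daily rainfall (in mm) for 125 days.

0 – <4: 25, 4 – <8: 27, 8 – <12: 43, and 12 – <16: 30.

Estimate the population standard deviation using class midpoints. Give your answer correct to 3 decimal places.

Midpoints: 2, 6, 10, 14
n = 125, Σfm = 1062, mean = 8.4960
Σfm² = 11252
Σf(m − x̄)² = Σfm² − (Σfm)²/n = 11252 − 1062²/125 = 2229.2480
Population variance = 2229.2480 / 125 = 17.8340
Standard deviation = √17.8340 = 4.2230

4.223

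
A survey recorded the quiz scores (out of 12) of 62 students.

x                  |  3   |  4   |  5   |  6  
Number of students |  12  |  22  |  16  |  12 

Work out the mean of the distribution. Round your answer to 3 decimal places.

4.452

Values: 3, 4, 5, 6
Σfx = 12×3 + 22×4 + 16×5 + 12×6 = 276
n = Σf = 62
Mean = 276 / 62 = 4.4516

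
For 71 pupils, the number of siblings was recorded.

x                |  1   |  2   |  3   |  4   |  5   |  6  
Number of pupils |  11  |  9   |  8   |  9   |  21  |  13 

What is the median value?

Cumulative frequencies: 11, 20, 28, 37, 58, 71
n = 71, so the median is the value in position (n+1)/2 = 36.
Position 36 falls at value 4.

4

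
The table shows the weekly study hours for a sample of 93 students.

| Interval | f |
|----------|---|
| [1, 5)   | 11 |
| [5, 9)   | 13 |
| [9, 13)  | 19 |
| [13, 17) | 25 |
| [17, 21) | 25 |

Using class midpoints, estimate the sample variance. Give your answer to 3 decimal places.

Midpoints: 3, 7, 11, 15, 19
n = 93, Σfm = 1183, mean = 12.7204
Σfm² = 17685
Σf(m − x̄)² = Σfm² − (Σfm)²/n = 17685 − 1183²/93 = 2636.7312
Sample variance = 2636.7312 / 92 = 28.6601

28.660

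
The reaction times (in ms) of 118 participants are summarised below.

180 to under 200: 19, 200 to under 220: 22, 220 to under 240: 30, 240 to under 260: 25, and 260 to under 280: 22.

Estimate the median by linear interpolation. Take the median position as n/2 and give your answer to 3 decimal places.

232.000

Cumulative frequencies: 19, 41, 71, 96, 118
n = 118; position = n/2 = 59.
This falls in the class 220 to under 240: L = 220, F = 41, f = 30, h = 20.
Median ≈ 220 + ((59 − 41) / 30) × 20 = 232.0000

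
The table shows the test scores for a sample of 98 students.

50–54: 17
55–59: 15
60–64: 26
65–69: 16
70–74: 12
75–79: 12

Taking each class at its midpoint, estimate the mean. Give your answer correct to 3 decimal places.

63.378

Midpoints: 52, 57, 62, 67, 72, 77
Σfm = 17×52 + 15×57 + 26×62 + 16×67 + 12×72 + 12×77 = 6211
n = Σf = 98
Mean = 6211 / 98 = 63.3776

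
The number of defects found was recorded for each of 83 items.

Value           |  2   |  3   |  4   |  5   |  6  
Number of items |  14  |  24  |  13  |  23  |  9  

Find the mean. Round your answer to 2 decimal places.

Values: 2, 3, 4, 5, 6
Σfx = 14×2 + 24×3 + 13×4 + 23×5 + 9×6 = 321
n = Σf = 83
Mean = 321 / 83 = 3.8675

3.87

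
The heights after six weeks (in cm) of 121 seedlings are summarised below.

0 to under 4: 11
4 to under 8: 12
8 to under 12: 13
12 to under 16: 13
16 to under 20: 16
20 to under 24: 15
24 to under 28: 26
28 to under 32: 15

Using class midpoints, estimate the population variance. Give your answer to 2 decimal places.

79.68

Midpoints: 2, 6, 10, 14, 18, 22, 26, 30
n = 121, Σfm = 2150, mean = 17.7686
Σfm² = 47844
Σf(m − x̄)² = Σfm² − (Σfm)²/n = 47844 − 2150²/121 = 9641.5207
Population variance = 9641.5207 / 121 = 79.6820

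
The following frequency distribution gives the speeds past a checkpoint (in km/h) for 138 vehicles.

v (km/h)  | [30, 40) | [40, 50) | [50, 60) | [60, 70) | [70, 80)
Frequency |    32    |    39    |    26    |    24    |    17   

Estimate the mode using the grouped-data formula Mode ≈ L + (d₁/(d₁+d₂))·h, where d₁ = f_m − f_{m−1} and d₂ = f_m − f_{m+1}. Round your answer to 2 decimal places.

43.50

Modal class: [40, 50) (highest frequency 39).
d₁ = 39 − 32 = 7, d₂ = 39 − 26 = 13
Mode ≈ 40 + (7/(7+13)) × 10 = 40 + 3.5000 = 43.5000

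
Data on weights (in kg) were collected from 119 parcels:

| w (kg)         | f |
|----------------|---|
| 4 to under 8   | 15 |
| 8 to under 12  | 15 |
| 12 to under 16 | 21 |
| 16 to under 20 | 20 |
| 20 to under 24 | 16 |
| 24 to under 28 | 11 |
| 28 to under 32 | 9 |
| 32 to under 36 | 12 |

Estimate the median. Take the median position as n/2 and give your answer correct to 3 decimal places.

Cumulative frequencies: 15, 30, 51, 71, 87, 98, 107, 119
n = 119; position = n/2 = 59.5.
This falls in the class 16 to under 20: L = 16, F = 51, f = 20, h = 4.
Median ≈ 16 + ((59.5 − 51) / 20) × 4 = 17.7000

17.700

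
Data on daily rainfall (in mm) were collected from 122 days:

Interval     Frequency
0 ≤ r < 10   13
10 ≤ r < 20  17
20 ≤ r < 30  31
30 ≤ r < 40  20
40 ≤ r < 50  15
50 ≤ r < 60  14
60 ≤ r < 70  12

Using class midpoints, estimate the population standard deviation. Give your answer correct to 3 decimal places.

17.877

Midpoints: 5, 15, 25, 35, 45, 55, 65
n = 122, Σfm = 4020, mean = 32.9508
Σfm² = 171450
Σf(m − x̄)² = Σfm² − (Σfm)²/n = 171450 − 4020²/122 = 38987.7049
Population variance = 38987.7049 / 122 = 319.5714
Standard deviation = √319.5714 = 17.8766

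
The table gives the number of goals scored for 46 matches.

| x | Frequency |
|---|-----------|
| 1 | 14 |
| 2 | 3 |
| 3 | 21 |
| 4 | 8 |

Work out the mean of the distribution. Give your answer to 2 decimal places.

2.50

Values: 1, 2, 3, 4
Σfx = 14×1 + 3×2 + 21×3 + 8×4 = 115
n = Σf = 46
Mean = 115 / 46 = 2.5000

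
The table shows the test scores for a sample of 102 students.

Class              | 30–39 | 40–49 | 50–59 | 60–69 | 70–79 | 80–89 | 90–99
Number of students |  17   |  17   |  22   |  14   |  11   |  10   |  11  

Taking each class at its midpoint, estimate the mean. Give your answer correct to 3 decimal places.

60.284

Midpoints: 34.5, 44.5, 54.5, 64.5, 74.5, 84.5, 94.5
Σfm = 17×34.5 + 17×44.5 + 22×54.5 + 14×64.5 + 11×74.5 + 10×84.5 + 11×94.5 = 6149
n = Σf = 102
Mean = 6149 / 102 = 60.2843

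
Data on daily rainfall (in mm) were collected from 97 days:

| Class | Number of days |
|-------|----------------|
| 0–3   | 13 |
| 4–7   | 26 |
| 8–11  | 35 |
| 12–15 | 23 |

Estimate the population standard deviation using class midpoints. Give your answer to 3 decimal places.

Midpoints: 1.5, 5.5, 9.5, 13.5
n = 97, Σfm = 805.5, mean = 8.3041
Σfm² = 8166.25
Σf(m − x̄)² = Σfm² − (Σfm)²/n = 8166.25 − 805.5²/97 = 1477.2784
Population variance = 1477.2784 / 97 = 15.2297
Standard deviation = √15.2297 = 3.9025

3.903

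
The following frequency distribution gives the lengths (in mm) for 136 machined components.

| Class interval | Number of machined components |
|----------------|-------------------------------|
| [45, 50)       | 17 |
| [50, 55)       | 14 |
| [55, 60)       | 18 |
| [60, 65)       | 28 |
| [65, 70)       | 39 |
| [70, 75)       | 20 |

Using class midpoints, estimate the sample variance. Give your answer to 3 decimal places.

Midpoints: 47.5, 52.5, 57.5, 62.5, 67.5, 72.5
n = 136, Σfm = 8410, mean = 61.8382
Σfm² = 528650
Σf(m − x̄)² = Σfm² − (Σfm)²/n = 528650 − 8410²/136 = 8590.4412
Sample variance = 8590.4412 / 135 = 63.6329

63.633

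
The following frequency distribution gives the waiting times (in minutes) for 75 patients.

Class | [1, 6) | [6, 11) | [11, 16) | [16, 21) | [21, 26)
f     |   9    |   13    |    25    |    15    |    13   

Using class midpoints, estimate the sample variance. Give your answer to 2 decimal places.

Midpoints: 3.5, 8.5, 13.5, 18.5, 23.5
n = 75, Σfm = 1062.5, mean = 14.1667
Σfm² = 17918.75
Σf(m − x̄)² = Σfm² − (Σfm)²/n = 17918.75 − 1062.5²/75 = 2866.6667
Sample variance = 2866.6667 / 74 = 38.7387

38.74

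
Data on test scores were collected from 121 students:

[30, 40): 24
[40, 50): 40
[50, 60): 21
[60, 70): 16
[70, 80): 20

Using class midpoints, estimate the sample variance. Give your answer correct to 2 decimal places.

186.28

Midpoints: 35, 45, 55, 65, 75
n = 121, Σfm = 6335, mean = 52.3554
Σfm² = 354025
Σf(m − x̄)² = Σfm² − (Σfm)²/n = 354025 − 6335²/121 = 22353.7190
Sample variance = 22353.7190 / 120 = 186.2810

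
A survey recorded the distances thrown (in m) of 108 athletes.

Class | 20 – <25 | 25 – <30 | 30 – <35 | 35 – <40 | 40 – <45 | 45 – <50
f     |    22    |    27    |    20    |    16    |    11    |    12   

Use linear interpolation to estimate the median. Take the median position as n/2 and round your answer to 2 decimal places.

Cumulative frequencies: 22, 49, 69, 85, 96, 108
n = 108; position = n/2 = 54.
This falls in the class 30 – <35: L = 30, F = 49, f = 20, h = 5.
Median ≈ 30 + ((54 − 49) / 20) × 5 = 31.2500

31.25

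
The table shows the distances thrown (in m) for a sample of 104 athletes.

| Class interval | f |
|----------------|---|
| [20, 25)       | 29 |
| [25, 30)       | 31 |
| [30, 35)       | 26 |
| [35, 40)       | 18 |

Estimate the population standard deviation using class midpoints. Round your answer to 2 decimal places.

Midpoints: 22.5, 27.5, 32.5, 37.5
n = 104, Σfm = 3025, mean = 29.0865
Σfm² = 90900
Σf(m − x̄)² = Σfm² − (Σfm)²/n = 90900 − 3025²/104 = 2913.2212
Population variance = 2913.2212 / 104 = 28.0117
Standard deviation = √28.0117 = 5.2926

5.29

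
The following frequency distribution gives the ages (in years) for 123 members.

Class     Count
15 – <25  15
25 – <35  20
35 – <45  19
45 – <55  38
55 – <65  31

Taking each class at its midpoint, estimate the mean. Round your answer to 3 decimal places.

44.065

Midpoints: 20, 30, 40, 50, 60
Σfm = 15×20 + 20×30 + 19×40 + 38×50 + 31×60 = 5420
n = Σf = 123
Mean = 5420 / 123 = 44.0650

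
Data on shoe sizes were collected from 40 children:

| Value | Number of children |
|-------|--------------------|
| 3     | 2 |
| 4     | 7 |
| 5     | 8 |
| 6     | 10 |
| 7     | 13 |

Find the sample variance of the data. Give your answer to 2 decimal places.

1.57

Values: 3, 4, 5, 6, 7
n = 40, Σfx = 225, mean = 5.6250
Σfx² = 1327
Σf(x − x̄)² = Σfx² − (Σfx)²/n = 1327 − 225²/40 = 61.3750
Sample variance = 61.3750 / 39 = 1.5737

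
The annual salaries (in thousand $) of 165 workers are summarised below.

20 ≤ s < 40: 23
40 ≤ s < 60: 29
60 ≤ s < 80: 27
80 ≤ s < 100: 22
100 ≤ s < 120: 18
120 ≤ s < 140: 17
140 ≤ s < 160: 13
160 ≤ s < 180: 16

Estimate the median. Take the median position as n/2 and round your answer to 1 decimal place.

83.2

Cumulative frequencies: 23, 52, 79, 101, 119, 136, 149, 165
n = 165; position = n/2 = 82.5.
This falls in the class 80 ≤ s < 100: L = 80, F = 79, f = 22, h = 20.
Median ≈ 80 + ((82.5 − 79) / 22) × 20 = 83.1818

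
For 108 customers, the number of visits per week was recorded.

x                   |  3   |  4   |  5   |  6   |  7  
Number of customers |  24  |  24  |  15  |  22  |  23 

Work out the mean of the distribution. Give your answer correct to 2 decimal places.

4.96

Values: 3, 4, 5, 6, 7
Σfx = 24×3 + 24×4 + 15×5 + 22×6 + 23×7 = 536
n = Σf = 108
Mean = 536 / 108 = 4.9630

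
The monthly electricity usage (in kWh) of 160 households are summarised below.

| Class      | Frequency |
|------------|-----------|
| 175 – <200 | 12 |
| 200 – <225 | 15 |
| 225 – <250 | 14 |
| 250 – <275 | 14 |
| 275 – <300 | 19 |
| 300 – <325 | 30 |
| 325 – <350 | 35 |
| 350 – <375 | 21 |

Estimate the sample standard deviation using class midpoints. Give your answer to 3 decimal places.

54.336

Midpoints: 187.5, 212.5, 237.5, 262.5, 287.5, 312.5, 337.5, 362.5
n = 160, Σfm = 46700, mean = 291.8750
Σfm² = 14100000
Σf(m − x̄)² = Σfm² − (Σfm)²/n = 14100000 − 46700²/160 = 469437.5000
Sample variance = 469437.5000 / 159 = 2952.4371
Standard deviation = √2952.4371 = 54.3363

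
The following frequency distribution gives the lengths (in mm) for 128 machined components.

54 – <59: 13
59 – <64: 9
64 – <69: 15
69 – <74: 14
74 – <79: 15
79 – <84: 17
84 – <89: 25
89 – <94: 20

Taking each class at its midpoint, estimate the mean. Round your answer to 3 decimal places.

76.656

Midpoints: 56.5, 61.5, 66.5, 71.5, 76.5, 81.5, 86.5, 91.5
Σfm = 13×56.5 + 9×61.5 + 15×66.5 + 14×71.5 + 15×76.5 + 17×81.5 + 25×86.5 + 20×91.5 = 9812
n = Σf = 128
Mean = 9812 / 128 = 76.6562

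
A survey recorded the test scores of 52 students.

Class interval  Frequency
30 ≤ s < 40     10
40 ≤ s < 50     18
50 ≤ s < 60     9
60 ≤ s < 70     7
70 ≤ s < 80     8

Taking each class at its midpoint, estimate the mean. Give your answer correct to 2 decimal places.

Midpoints: 35, 45, 55, 65, 75
Σfm = 10×35 + 18×45 + 9×55 + 7×65 + 8×75 = 2710
n = Σf = 52
Mean = 2710 / 52 = 52.1154

52.12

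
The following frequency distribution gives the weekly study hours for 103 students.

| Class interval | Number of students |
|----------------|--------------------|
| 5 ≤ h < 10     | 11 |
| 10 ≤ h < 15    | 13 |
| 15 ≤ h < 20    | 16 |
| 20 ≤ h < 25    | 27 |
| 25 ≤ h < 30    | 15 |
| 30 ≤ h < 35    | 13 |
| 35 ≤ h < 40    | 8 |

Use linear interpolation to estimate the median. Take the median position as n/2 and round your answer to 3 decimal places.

Cumulative frequencies: 11, 24, 40, 67, 82, 95, 103
n = 103; position = n/2 = 51.5.
This falls in the class 20 ≤ h < 25: L = 20, F = 40, f = 27, h = 5.
Median ≈ 20 + ((51.5 − 40) / 27) × 5 = 22.1296

22.130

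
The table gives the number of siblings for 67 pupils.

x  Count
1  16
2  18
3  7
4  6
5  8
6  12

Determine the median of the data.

2

Cumulative frequencies: 16, 34, 41, 47, 55, 67
n = 67, so the median is the value in position (n+1)/2 = 34.
Position 34 falls at value 2.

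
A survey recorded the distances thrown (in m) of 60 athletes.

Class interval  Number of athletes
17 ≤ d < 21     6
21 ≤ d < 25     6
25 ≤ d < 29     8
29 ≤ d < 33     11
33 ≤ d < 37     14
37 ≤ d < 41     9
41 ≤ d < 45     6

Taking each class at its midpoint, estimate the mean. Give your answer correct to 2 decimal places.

31.80

Midpoints: 19, 23, 27, 31, 35, 39, 43
Σfm = 6×19 + 6×23 + 8×27 + 11×31 + 14×35 + 9×39 + 6×43 = 1908
n = Σf = 60
Mean = 1908 / 60 = 31.8000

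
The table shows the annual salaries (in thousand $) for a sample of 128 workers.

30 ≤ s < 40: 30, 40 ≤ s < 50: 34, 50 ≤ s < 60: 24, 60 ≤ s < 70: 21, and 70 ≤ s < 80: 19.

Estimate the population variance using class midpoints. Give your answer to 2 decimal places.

188.62

Midpoints: 35, 45, 55, 65, 75
n = 128, Σfm = 6690, mean = 52.2656
Σfm² = 373800
Σf(m − x̄)² = Σfm² − (Σfm)²/n = 373800 − 6690²/128 = 24142.9688
Population variance = 24142.9688 / 128 = 188.6169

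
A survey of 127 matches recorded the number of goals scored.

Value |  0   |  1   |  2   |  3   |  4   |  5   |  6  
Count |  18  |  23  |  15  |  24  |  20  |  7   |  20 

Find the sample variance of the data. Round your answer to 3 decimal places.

3.917

Values: 0, 1, 2, 3, 4, 5, 6
n = 127, Σfx = 360, mean = 2.8346
Σfx² = 1514
Σf(x − x̄)² = Σfx² − (Σfx)²/n = 1514 − 360²/127 = 493.5276
Sample variance = 493.5276 / 126 = 3.9169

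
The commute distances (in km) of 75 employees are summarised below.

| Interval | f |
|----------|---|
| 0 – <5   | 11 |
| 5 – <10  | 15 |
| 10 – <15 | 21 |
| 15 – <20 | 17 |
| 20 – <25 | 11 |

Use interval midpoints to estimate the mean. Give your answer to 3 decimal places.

12.633

Midpoints: 2.5, 7.5, 12.5, 17.5, 22.5
Σfm = 11×2.5 + 15×7.5 + 21×12.5 + 17×17.5 + 11×22.5 = 947.5
n = Σf = 75
Mean = 947.5 / 75 = 12.6333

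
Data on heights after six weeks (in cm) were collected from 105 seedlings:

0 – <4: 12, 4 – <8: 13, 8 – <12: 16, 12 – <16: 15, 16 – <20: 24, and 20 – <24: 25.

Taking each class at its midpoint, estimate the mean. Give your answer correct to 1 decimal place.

13.8

Midpoints: 2, 6, 10, 14, 18, 22
Σfm = 12×2 + 13×6 + 16×10 + 15×14 + 24×18 + 25×22 = 1454
n = Σf = 105
Mean = 1454 / 105 = 13.8476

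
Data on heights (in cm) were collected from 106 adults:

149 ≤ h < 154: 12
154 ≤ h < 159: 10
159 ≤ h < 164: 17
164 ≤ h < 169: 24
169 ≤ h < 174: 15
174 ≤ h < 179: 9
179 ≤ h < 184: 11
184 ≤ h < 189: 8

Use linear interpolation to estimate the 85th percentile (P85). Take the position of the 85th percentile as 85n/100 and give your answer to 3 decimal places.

180.409

Cumulative frequencies: 12, 22, 39, 63, 78, 87, 98, 106
n = 106; position = 85n/100 = 90.1.
This falls in the class 179 ≤ h < 184: L = 179, F = 87, f = 11, h = 5.
85th percentile ≈ 179 + ((90.1 − 87) / 11) × 5 = 180.4091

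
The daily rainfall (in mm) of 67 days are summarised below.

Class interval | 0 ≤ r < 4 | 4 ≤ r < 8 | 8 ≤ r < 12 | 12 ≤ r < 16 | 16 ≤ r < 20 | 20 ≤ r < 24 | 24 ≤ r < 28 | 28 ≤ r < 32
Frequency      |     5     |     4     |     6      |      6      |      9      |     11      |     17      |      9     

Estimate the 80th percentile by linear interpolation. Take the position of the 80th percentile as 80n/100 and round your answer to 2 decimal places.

26.96

Cumulative frequencies: 5, 9, 15, 21, 30, 41, 58, 67
n = 67; position = 80n/100 = 53.6.
This falls in the class 24 ≤ r < 28: L = 24, F = 41, f = 17, h = 4.
80th percentile ≈ 24 + ((53.6 − 41) / 17) × 4 = 26.9647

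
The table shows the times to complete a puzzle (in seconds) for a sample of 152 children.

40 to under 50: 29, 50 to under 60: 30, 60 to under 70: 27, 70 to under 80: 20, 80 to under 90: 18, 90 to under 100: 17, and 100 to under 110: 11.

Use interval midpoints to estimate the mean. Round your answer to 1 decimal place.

Midpoints: 45, 55, 65, 75, 85, 95, 105
Σfm = 29×45 + 30×55 + 27×65 + 20×75 + 18×85 + 17×95 + 11×105 = 10510
n = Σf = 152
Mean = 10510 / 152 = 69.1447

69.1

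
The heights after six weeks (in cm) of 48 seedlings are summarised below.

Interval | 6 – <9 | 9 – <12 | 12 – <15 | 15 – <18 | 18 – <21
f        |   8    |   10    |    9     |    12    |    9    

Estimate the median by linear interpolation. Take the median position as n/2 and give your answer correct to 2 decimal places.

Cumulative frequencies: 8, 18, 27, 39, 48
n = 48; position = n/2 = 24.
This falls in the class 12 – <15: L = 12, F = 18, f = 9, h = 3.
Median ≈ 12 + ((24 − 18) / 9) × 3 = 14.0000

14.00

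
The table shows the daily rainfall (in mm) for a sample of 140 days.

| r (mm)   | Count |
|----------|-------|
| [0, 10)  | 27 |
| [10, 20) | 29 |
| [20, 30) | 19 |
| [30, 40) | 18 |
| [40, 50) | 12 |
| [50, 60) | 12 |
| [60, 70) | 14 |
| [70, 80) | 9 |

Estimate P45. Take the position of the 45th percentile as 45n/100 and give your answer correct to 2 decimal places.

Cumulative frequencies: 27, 56, 75, 93, 105, 117, 131, 140
n = 140; position = 45n/100 = 63.
This falls in the class [20, 30): L = 20, F = 56, f = 19, h = 10.
45th percentile ≈ 20 + ((63 − 56) / 19) × 10 = 23.6842

23.68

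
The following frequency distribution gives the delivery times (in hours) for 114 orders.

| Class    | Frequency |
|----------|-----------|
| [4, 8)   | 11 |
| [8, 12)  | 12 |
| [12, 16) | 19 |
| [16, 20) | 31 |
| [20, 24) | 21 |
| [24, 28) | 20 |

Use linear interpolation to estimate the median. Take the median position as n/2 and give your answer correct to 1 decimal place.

17.9

Cumulative frequencies: 11, 23, 42, 73, 94, 114
n = 114; position = n/2 = 57.
This falls in the class [16, 20): L = 16, F = 42, f = 31, h = 4.
Median ≈ 16 + ((57 − 42) / 31) × 4 = 17.9355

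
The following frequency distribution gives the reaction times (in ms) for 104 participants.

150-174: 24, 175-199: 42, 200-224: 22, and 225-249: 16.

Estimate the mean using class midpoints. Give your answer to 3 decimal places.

Midpoints: 162, 187, 212, 237
Σfm = 24×162 + 42×187 + 22×212 + 16×237 = 20198
n = Σf = 104
Mean = 20198 / 104 = 194.2115

194.212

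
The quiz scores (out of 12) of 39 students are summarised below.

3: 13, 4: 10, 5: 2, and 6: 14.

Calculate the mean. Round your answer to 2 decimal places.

4.44

Values: 3, 4, 5, 6
Σfx = 13×3 + 10×4 + 2×5 + 14×6 = 173
n = Σf = 39
Mean = 173 / 39 = 4.4359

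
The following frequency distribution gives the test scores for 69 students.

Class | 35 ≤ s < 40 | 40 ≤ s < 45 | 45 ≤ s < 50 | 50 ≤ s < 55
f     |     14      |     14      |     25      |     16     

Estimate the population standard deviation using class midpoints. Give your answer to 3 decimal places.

5.254

Midpoints: 37.5, 42.5, 47.5, 52.5
n = 69, Σfm = 3147.5, mean = 45.6159
Σfm² = 145481.25
Σf(m − x̄)² = Σfm² − (Σfm)²/n = 145481.25 − 3147.5²/69 = 1905.0725
Population variance = 1905.0725 / 69 = 27.6097
Standard deviation = √27.6097 = 5.2545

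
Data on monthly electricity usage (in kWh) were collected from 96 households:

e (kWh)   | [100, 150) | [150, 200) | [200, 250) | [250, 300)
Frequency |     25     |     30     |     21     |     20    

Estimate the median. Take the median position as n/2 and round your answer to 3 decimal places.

Cumulative frequencies: 25, 55, 76, 96
n = 96; position = n/2 = 48.
This falls in the class [150, 200): L = 150, F = 25, f = 30, h = 50.
Median ≈ 150 + ((48 − 25) / 30) × 50 = 188.3333

188.333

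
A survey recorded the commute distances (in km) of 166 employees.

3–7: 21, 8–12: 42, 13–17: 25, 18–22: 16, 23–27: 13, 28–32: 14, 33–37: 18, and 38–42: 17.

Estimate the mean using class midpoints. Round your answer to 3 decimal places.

19.729

Midpoints: 5, 10, 15, 20, 25, 30, 35, 40
Σfm = 21×5 + 42×10 + 25×15 + 16×20 + 13×25 + 14×30 + 18×35 + 17×40 = 3275
n = Σf = 166
Mean = 3275 / 166 = 19.7289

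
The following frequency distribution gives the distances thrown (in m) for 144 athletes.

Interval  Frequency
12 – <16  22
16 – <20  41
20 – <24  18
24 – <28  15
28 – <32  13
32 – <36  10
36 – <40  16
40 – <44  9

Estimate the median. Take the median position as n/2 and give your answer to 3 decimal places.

22.000

Cumulative frequencies: 22, 63, 81, 96, 109, 119, 135, 144
n = 144; position = n/2 = 72.
This falls in the class 20 – <24: L = 20, F = 63, f = 18, h = 4.
Median ≈ 20 + ((72 − 63) / 18) × 4 = 22.0000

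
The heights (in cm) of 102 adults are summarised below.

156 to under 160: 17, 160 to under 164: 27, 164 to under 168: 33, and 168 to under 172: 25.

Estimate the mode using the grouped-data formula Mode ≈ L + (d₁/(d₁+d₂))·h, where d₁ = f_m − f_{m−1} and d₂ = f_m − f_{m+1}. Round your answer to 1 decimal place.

Modal class: 164 to under 168 (highest frequency 33).
d₁ = 33 − 27 = 6, d₂ = 33 − 25 = 8
Mode ≈ 164 + (6/(6+8)) × 4 = 164 + 1.7143 = 165.7143

165.7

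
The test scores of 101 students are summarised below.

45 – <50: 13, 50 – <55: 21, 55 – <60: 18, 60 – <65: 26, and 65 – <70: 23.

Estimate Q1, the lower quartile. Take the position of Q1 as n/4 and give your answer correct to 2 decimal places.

52.92

Cumulative frequencies: 13, 34, 52, 78, 101
n = 101; position = n/4 = 25.25.
This falls in the class 50 – <55: L = 50, F = 13, f = 21, h = 5.
Lower quartile ≈ 50 + ((25.25 − 13) / 21) × 5 = 52.9167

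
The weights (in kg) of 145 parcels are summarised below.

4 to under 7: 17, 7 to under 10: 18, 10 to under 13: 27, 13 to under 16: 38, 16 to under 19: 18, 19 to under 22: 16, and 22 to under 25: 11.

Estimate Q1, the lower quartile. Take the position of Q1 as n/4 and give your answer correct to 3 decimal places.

Cumulative frequencies: 17, 35, 62, 100, 118, 134, 145
n = 145; position = n/4 = 36.25.
This falls in the class 10 to under 13: L = 10, F = 35, f = 27, h = 3.
Lower quartile ≈ 10 + ((36.25 − 35) / 27) × 3 = 10.1389

10.139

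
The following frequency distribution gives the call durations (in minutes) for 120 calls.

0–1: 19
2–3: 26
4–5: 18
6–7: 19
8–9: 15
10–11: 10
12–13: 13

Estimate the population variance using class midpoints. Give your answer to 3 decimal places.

Midpoints: 0.5, 2.5, 4.5, 6.5, 8.5, 10.5, 12.5
n = 120, Σfm = 674, mean = 5.6167
Σfm² = 5552
Σf(m − x̄)² = Σfm² − (Σfm)²/n = 5552 − 674²/120 = 1766.3667
Population variance = 1766.3667 / 120 = 14.7197

14.720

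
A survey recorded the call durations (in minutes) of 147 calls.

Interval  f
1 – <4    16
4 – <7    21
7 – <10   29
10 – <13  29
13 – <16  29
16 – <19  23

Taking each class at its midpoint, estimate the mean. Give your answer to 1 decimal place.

10.6

Midpoints: 2.5, 5.5, 8.5, 11.5, 14.5, 17.5
Σfm = 16×2.5 + 21×5.5 + 29×8.5 + 29×11.5 + 29×14.5 + 23×17.5 = 1558.5
n = Σf = 147
Mean = 1558.5 / 147 = 10.6020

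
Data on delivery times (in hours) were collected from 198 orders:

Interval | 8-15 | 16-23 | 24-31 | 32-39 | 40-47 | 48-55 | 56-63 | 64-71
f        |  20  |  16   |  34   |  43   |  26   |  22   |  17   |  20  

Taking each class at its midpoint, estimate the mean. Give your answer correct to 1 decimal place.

38.5

Midpoints: 11.5, 19.5, 27.5, 35.5, 43.5, 51.5, 59.5, 67.5
Σfm = 20×11.5 + 16×19.5 + 34×27.5 + 43×35.5 + 26×43.5 + 22×51.5 + 17×59.5 + 20×67.5 = 7629
n = Σf = 198
Mean = 7629 / 198 = 38.5303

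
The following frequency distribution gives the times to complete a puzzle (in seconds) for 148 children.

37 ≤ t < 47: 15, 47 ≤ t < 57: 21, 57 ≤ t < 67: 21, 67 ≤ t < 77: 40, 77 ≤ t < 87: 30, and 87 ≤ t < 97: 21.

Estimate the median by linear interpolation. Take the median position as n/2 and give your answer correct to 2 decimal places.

Cumulative frequencies: 15, 36, 57, 97, 127, 148
n = 148; position = n/2 = 74.
This falls in the class 67 ≤ t < 77: L = 67, F = 57, f = 40, h = 10.
Median ≈ 67 + ((74 − 57) / 40) × 10 = 71.2500

71.25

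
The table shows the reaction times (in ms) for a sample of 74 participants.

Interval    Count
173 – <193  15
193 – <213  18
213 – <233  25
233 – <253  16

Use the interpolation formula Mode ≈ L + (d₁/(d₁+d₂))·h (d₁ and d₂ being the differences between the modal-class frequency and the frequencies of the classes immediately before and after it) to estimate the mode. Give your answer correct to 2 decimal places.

Modal class: 213 – <233 (highest frequency 25).
d₁ = 25 − 18 = 7, d₂ = 25 − 16 = 9
Mode ≈ 213 + (7/(7+9)) × 20 = 213 + 8.7500 = 221.7500

221.75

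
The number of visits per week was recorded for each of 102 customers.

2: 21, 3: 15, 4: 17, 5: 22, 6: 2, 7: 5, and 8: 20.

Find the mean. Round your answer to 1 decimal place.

Values: 2, 3, 4, 5, 6, 7, 8
Σfx = 21×2 + 15×3 + 17×4 + 22×5 + 2×6 + 5×7 + 20×8 = 472
n = Σf = 102
Mean = 472 / 102 = 4.6275

4.6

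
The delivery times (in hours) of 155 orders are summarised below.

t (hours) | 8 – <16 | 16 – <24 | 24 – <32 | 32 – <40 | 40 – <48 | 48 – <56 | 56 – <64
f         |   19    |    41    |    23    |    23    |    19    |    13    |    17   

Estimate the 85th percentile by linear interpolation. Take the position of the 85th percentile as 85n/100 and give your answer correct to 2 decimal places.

Cumulative frequencies: 19, 60, 83, 106, 125, 138, 155
n = 155; position = 85n/100 = 131.75.
This falls in the class 48 – <56: L = 48, F = 125, f = 13, h = 8.
85th percentile ≈ 48 + ((131.75 − 125) / 13) × 8 = 52.1538

52.15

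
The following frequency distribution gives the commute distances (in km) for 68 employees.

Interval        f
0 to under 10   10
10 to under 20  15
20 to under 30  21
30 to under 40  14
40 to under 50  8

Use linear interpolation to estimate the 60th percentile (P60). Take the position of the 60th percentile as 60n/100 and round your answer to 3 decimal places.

27.524

Cumulative frequencies: 10, 25, 46, 60, 68
n = 68; position = 60n/100 = 40.8.
This falls in the class 20 to under 30: L = 20, F = 25, f = 21, h = 10.
60th percentile ≈ 20 + ((40.8 − 25) / 21) × 10 = 27.5238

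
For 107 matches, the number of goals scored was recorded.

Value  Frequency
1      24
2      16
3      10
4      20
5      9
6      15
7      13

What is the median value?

Cumulative frequencies: 24, 40, 50, 70, 79, 94, 107
n = 107, so the median is the value in position (n+1)/2 = 54.
Position 54 falls at value 4.

4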